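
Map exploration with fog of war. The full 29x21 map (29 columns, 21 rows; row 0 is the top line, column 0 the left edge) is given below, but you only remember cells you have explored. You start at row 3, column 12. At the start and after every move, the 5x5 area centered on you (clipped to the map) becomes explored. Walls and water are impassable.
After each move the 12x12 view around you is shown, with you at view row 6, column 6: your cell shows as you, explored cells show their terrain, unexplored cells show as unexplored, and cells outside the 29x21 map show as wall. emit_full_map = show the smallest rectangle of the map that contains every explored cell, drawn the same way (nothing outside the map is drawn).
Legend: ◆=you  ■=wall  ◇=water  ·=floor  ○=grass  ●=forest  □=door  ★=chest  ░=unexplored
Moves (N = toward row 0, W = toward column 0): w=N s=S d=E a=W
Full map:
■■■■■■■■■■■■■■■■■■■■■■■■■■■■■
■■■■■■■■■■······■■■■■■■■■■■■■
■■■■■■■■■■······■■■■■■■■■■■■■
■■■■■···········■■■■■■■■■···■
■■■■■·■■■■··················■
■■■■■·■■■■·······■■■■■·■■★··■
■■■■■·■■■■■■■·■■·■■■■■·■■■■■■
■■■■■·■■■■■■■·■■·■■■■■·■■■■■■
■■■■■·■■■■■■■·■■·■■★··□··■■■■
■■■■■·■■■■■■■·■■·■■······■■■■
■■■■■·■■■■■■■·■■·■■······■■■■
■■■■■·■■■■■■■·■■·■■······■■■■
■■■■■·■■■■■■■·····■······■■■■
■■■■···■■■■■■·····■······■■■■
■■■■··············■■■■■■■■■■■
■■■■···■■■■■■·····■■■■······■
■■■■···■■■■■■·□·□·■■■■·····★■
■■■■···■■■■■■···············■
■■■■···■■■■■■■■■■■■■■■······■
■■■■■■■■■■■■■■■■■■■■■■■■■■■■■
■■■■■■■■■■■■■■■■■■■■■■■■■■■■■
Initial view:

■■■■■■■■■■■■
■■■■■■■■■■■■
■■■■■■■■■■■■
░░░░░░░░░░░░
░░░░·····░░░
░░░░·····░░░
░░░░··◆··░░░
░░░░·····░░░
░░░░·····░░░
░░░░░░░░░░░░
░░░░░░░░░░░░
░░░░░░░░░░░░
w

■■■■■■■■■■■■
■■■■■■■■■■■■
■■■■■■■■■■■■
■■■■■■■■■■■■
░░░░■■■■■░░░
░░░░·····░░░
░░░░··◆··░░░
░░░░·····░░░
░░░░·····░░░
░░░░·····░░░
░░░░░░░░░░░░
░░░░░░░░░░░░

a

■■■■■■■■■■■■
■■■■■■■■■■■■
■■■■■■■■■■■■
■■■■■■■■■■■■
░░░░■■■■■■░░
░░░░■·····░░
░░░░■·◆···░░
░░░░······░░
░░░░■·····░░
░░░░░·····░░
░░░░░░░░░░░░
░░░░░░░░░░░░

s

■■■■■■■■■■■■
■■■■■■■■■■■■
■■■■■■■■■■■■
░░░░■■■■■■░░
░░░░■·····░░
░░░░■·····░░
░░░░··◆···░░
░░░░■·····░░
░░░░■·····░░
░░░░░░░░░░░░
░░░░░░░░░░░░
░░░░░░░░░░░░

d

■■■■■■■■■■■■
■■■■■■■■■■■■
■■■■■■■■■■■■
░░░■■■■■■░░░
░░░■·····░░░
░░░■·····░░░
░░░···◆··░░░
░░░■·····░░░
░░░■·····░░░
░░░░░░░░░░░░
░░░░░░░░░░░░
░░░░░░░░░░░░

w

■■■■■■■■■■■■
■■■■■■■■■■■■
■■■■■■■■■■■■
■■■■■■■■■■■■
░░░■■■■■■░░░
░░░■·····░░░
░░░■··◆··░░░
░░░······░░░
░░░■·····░░░
░░░■·····░░░
░░░░░░░░░░░░
░░░░░░░░░░░░

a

■■■■■■■■■■■■
■■■■■■■■■■■■
■■■■■■■■■■■■
■■■■■■■■■■■■
░░░░■■■■■■░░
░░░░■·····░░
░░░░■·◆···░░
░░░░······░░
░░░░■·····░░
░░░░■·····░░
░░░░░░░░░░░░
░░░░░░░░░░░░

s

■■■■■■■■■■■■
■■■■■■■■■■■■
■■■■■■■■■■■■
░░░░■■■■■■░░
░░░░■·····░░
░░░░■·····░░
░░░░··◆···░░
░░░░■·····░░
░░░░■·····░░
░░░░░░░░░░░░
░░░░░░░░░░░░
░░░░░░░░░░░░

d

■■■■■■■■■■■■
■■■■■■■■■■■■
■■■■■■■■■■■■
░░░■■■■■■░░░
░░░■·····░░░
░░░■·····░░░
░░░···◆··░░░
░░░■·····░░░
░░░■·····░░░
░░░░░░░░░░░░
░░░░░░░░░░░░
░░░░░░░░░░░░

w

■■■■■■■■■■■■
■■■■■■■■■■■■
■■■■■■■■■■■■
■■■■■■■■■■■■
░░░■■■■■■░░░
░░░■·····░░░
░░░■··◆··░░░
░░░······░░░
░░░■·····░░░
░░░■·····░░░
░░░░░░░░░░░░
░░░░░░░░░░░░

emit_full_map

■■■■■■
■·····
■··◆··
······
■·····
■·····


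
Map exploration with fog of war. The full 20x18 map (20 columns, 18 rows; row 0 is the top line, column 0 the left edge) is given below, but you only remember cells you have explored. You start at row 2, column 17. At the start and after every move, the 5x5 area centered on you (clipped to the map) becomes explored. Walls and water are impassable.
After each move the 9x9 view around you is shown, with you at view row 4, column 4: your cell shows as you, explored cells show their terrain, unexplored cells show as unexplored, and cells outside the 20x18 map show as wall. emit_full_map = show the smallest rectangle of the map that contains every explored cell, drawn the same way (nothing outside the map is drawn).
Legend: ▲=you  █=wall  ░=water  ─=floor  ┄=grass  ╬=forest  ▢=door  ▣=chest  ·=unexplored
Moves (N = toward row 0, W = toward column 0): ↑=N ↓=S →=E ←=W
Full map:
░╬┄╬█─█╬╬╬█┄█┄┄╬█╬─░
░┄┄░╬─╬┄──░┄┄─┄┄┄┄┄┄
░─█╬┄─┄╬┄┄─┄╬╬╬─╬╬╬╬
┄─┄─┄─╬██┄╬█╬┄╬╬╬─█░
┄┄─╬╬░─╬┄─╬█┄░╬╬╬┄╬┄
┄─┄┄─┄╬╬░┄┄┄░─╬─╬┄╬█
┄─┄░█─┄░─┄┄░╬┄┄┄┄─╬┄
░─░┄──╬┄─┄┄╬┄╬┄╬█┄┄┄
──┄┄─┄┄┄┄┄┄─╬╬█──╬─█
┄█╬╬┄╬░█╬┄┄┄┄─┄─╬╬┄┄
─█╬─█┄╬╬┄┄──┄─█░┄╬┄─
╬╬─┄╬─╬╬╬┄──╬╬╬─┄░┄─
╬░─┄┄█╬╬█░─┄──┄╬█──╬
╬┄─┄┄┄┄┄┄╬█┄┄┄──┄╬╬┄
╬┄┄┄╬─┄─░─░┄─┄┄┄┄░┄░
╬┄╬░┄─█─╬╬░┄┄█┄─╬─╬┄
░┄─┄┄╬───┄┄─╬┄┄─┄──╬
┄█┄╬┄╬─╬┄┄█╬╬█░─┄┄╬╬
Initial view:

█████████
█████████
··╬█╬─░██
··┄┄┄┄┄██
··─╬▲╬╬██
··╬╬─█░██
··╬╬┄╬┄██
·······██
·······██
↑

█████████
█████████
█████████
··╬█╬─░██
··┄┄▲┄┄██
··─╬╬╬╬██
··╬╬─█░██
··╬╬┄╬┄██
·······██

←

█████████
█████████
█████████
··┄╬█╬─░█
··┄┄▲┄┄┄█
··╬─╬╬╬╬█
··╬╬╬─█░█
···╬╬┄╬┄█
········█

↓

█████████
█████████
··┄╬█╬─░█
··┄┄┄┄┄┄█
··╬─▲╬╬╬█
··╬╬╬─█░█
··╬╬╬┄╬┄█
········█
········█

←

█████████
█████████
··┄┄╬█╬─░
··─┄┄┄┄┄┄
··╬╬▲╬╬╬╬
··┄╬╬╬─█░
··░╬╬╬┄╬┄
·········
·········

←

█████████
█████████
··█┄┄╬█╬─
··┄─┄┄┄┄┄
··╬╬▲─╬╬╬
··╬┄╬╬╬─█
··┄░╬╬╬┄╬
·········
·········

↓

█████████
··█┄┄╬█╬─
··┄─┄┄┄┄┄
··╬╬╬─╬╬╬
··╬┄▲╬╬─█
··┄░╬╬╬┄╬
··░─╬─╬··
·········
·········

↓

··█┄┄╬█╬─
··┄─┄┄┄┄┄
··╬╬╬─╬╬╬
··╬┄╬╬╬─█
··┄░▲╬╬┄╬
··░─╬─╬··
··╬┄┄┄┄··
·········
·········

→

·█┄┄╬█╬─░
·┄─┄┄┄┄┄┄
·╬╬╬─╬╬╬╬
·╬┄╬╬╬─█░
·┄░╬▲╬┄╬┄
·░─╬─╬┄··
·╬┄┄┄┄─··
·········
·········

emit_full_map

█┄┄╬█╬─░
┄─┄┄┄┄┄┄
╬╬╬─╬╬╬╬
╬┄╬╬╬─█░
┄░╬▲╬┄╬┄
░─╬─╬┄··
╬┄┄┄┄─··

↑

█████████
·█┄┄╬█╬─░
·┄─┄┄┄┄┄┄
·╬╬╬─╬╬╬╬
·╬┄╬▲╬─█░
·┄░╬╬╬┄╬┄
·░─╬─╬┄··
·╬┄┄┄┄─··
·········

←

█████████
··█┄┄╬█╬─
··┄─┄┄┄┄┄
··╬╬╬─╬╬╬
··╬┄▲╬╬─█
··┄░╬╬╬┄╬
··░─╬─╬┄·
··╬┄┄┄┄─·
·········

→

█████████
·█┄┄╬█╬─░
·┄─┄┄┄┄┄┄
·╬╬╬─╬╬╬╬
·╬┄╬▲╬─█░
·┄░╬╬╬┄╬┄
·░─╬─╬┄··
·╬┄┄┄┄─··
·········

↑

█████████
█████████
·█┄┄╬█╬─░
·┄─┄┄┄┄┄┄
·╬╬╬▲╬╬╬╬
·╬┄╬╬╬─█░
·┄░╬╬╬┄╬┄
·░─╬─╬┄··
·╬┄┄┄┄─··

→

█████████
█████████
█┄┄╬█╬─░█
┄─┄┄┄┄┄┄█
╬╬╬─▲╬╬╬█
╬┄╬╬╬─█░█
┄░╬╬╬┄╬┄█
░─╬─╬┄··█
╬┄┄┄┄─··█

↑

█████████
█████████
█████████
█┄┄╬█╬─░█
┄─┄┄▲┄┄┄█
╬╬╬─╬╬╬╬█
╬┄╬╬╬─█░█
┄░╬╬╬┄╬┄█
░─╬─╬┄··█

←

█████████
█████████
█████████
·█┄┄╬█╬─░
·┄─┄▲┄┄┄┄
·╬╬╬─╬╬╬╬
·╬┄╬╬╬─█░
·┄░╬╬╬┄╬┄
·░─╬─╬┄··

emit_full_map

█┄┄╬█╬─░
┄─┄▲┄┄┄┄
╬╬╬─╬╬╬╬
╬┄╬╬╬─█░
┄░╬╬╬┄╬┄
░─╬─╬┄··
╬┄┄┄┄─··

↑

█████████
█████████
█████████
█████████
·█┄┄▲█╬─░
·┄─┄┄┄┄┄┄
·╬╬╬─╬╬╬╬
·╬┄╬╬╬─█░
·┄░╬╬╬┄╬┄

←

█████████
█████████
█████████
█████████
··█┄▲╬█╬─
··┄─┄┄┄┄┄
··╬╬╬─╬╬╬
··╬┄╬╬╬─█
··┄░╬╬╬┄╬

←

█████████
█████████
█████████
█████████
··┄█▲┄╬█╬
··┄┄─┄┄┄┄
··┄╬╬╬─╬╬
···╬┄╬╬╬─
···┄░╬╬╬┄

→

█████████
█████████
█████████
█████████
·┄█┄▲╬█╬─
·┄┄─┄┄┄┄┄
·┄╬╬╬─╬╬╬
··╬┄╬╬╬─█
··┄░╬╬╬┄╬

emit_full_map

┄█┄▲╬█╬─░
┄┄─┄┄┄┄┄┄
┄╬╬╬─╬╬╬╬
·╬┄╬╬╬─█░
·┄░╬╬╬┄╬┄
·░─╬─╬┄··
·╬┄┄┄┄─··

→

█████████
█████████
█████████
█████████
┄█┄┄▲█╬─░
┄┄─┄┄┄┄┄┄
┄╬╬╬─╬╬╬╬
·╬┄╬╬╬─█░
·┄░╬╬╬┄╬┄

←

█████████
█████████
█████████
█████████
·┄█┄▲╬█╬─
·┄┄─┄┄┄┄┄
·┄╬╬╬─╬╬╬
··╬┄╬╬╬─█
··┄░╬╬╬┄╬

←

█████████
█████████
█████████
█████████
··┄█▲┄╬█╬
··┄┄─┄┄┄┄
··┄╬╬╬─╬╬
···╬┄╬╬╬─
···┄░╬╬╬┄

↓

█████████
█████████
█████████
··┄█┄┄╬█╬
··┄┄▲┄┄┄┄
··┄╬╬╬─╬╬
··█╬┄╬╬╬─
···┄░╬╬╬┄
···░─╬─╬┄

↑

█████████
█████████
█████████
█████████
··┄█▲┄╬█╬
··┄┄─┄┄┄┄
··┄╬╬╬─╬╬
··█╬┄╬╬╬─
···┄░╬╬╬┄

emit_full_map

┄█▲┄╬█╬─░
┄┄─┄┄┄┄┄┄
┄╬╬╬─╬╬╬╬
█╬┄╬╬╬─█░
·┄░╬╬╬┄╬┄
·░─╬─╬┄··
·╬┄┄┄┄─··

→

█████████
█████████
█████████
█████████
·┄█┄▲╬█╬─
·┄┄─┄┄┄┄┄
·┄╬╬╬─╬╬╬
·█╬┄╬╬╬─█
··┄░╬╬╬┄╬

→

█████████
█████████
█████████
█████████
┄█┄┄▲█╬─░
┄┄─┄┄┄┄┄┄
┄╬╬╬─╬╬╬╬
█╬┄╬╬╬─█░
·┄░╬╬╬┄╬┄

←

█████████
█████████
█████████
█████████
·┄█┄▲╬█╬─
·┄┄─┄┄┄┄┄
·┄╬╬╬─╬╬╬
·█╬┄╬╬╬─█
··┄░╬╬╬┄╬

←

█████████
█████████
█████████
█████████
··┄█▲┄╬█╬
··┄┄─┄┄┄┄
··┄╬╬╬─╬╬
··█╬┄╬╬╬─
···┄░╬╬╬┄

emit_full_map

┄█▲┄╬█╬─░
┄┄─┄┄┄┄┄┄
┄╬╬╬─╬╬╬╬
█╬┄╬╬╬─█░
·┄░╬╬╬┄╬┄
·░─╬─╬┄··
·╬┄┄┄┄─··


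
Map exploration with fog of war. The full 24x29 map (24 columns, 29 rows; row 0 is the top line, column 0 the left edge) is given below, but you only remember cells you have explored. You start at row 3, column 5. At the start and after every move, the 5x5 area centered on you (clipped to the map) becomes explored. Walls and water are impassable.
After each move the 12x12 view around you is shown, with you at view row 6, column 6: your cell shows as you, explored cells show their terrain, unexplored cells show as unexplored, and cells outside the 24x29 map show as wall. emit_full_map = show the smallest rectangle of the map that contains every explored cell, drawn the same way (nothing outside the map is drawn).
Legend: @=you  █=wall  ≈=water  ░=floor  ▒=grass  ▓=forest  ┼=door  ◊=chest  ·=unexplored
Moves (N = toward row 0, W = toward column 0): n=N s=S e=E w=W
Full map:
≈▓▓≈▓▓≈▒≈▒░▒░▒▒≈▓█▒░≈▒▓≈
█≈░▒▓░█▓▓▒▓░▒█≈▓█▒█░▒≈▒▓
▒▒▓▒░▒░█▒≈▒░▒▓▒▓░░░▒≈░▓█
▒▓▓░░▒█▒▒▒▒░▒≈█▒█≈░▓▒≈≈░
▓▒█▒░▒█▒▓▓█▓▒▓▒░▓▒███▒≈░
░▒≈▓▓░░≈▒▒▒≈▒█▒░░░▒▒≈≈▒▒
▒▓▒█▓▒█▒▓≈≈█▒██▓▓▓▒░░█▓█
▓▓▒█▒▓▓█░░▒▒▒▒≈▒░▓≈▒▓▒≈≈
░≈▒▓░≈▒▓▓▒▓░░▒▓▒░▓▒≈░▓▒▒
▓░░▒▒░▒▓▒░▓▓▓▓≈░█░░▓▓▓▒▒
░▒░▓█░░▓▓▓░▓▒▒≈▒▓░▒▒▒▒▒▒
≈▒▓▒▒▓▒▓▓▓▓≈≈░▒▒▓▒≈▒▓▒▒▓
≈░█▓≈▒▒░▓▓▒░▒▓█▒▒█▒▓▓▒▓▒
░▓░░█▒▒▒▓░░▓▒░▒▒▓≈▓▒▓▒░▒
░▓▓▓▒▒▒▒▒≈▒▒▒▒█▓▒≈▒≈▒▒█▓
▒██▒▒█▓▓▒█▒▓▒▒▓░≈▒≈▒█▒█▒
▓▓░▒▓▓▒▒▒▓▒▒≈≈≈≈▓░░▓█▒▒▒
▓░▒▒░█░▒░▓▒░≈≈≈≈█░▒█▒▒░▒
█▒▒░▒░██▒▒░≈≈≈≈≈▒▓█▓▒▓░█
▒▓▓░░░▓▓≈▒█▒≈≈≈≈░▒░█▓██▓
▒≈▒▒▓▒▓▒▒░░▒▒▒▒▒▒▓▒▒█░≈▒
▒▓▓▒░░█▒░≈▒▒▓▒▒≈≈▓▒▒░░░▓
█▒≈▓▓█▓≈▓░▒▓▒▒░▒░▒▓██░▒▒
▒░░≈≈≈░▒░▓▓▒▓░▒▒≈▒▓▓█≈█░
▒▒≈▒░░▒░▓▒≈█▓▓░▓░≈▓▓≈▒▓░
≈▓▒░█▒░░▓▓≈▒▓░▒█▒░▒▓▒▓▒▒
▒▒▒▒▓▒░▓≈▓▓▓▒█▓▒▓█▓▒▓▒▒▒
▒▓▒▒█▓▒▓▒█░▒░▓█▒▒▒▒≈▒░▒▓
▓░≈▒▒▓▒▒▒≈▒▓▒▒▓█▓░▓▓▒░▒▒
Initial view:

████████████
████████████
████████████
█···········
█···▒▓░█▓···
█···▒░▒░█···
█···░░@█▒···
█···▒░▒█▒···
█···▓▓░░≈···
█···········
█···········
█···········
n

████████████
████████████
████████████
████████████
█···≈▓▓≈▒···
█···▒▓░█▓···
█···▒░@░█···
█···░░▒█▒···
█···▒░▒█▒···
█···▓▓░░≈···
█···········
█···········

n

████████████
████████████
████████████
████████████
████████████
█···≈▓▓≈▒···
█···▒▓@█▓···
█···▒░▒░█···
█···░░▒█▒···
█···▒░▒█▒···
█···▓▓░░≈···
█···········

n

████████████
████████████
████████████
████████████
████████████
████████████
█···≈▓@≈▒···
█···▒▓░█▓···
█···▒░▒░█···
█···░░▒█▒···
█···▒░▒█▒···
█···▓▓░░≈···

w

████████████
████████████
████████████
████████████
████████████
████████████
██··▓≈@▓≈▒··
██··░▒▓░█▓··
██··▓▒░▒░█··
██···░░▒█▒··
██···▒░▒█▒··
██···▓▓░░≈··

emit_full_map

▓≈@▓≈▒
░▒▓░█▓
▓▒░▒░█
·░░▒█▒
·▒░▒█▒
·▓▓░░≈

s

████████████
████████████
████████████
████████████
████████████
██··▓≈▓▓≈▒··
██··░▒@░█▓··
██··▓▒░▒░█··
██··▓░░▒█▒··
██···▒░▒█▒··
██···▓▓░░≈··
██··········

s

████████████
████████████
████████████
████████████
██··▓≈▓▓≈▒··
██··░▒▓░█▓··
██··▓▒@▒░█··
██··▓░░▒█▒··
██··█▒░▒█▒··
██···▓▓░░≈··
██··········
██··········

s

████████████
████████████
████████████
██··▓≈▓▓≈▒··
██··░▒▓░█▓··
██··▓▒░▒░█··
██··▓░@▒█▒··
██··█▒░▒█▒··
██··≈▓▓░░≈··
██··········
██··········
██··········

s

████████████
████████████
██··▓≈▓▓≈▒··
██··░▒▓░█▓··
██··▓▒░▒░█··
██··▓░░▒█▒··
██··█▒@▒█▒··
██··≈▓▓░░≈··
██··▒█▓▒█···
██··········
██··········
██··········

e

████████████
████████████
█··▓≈▓▓≈▒···
█··░▒▓░█▓···
█··▓▒░▒░█···
█··▓░░▒█▒···
█··█▒░@█▒···
█··≈▓▓░░≈···
█··▒█▓▒█▒···
█···········
█···········
█···········

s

████████████
█··▓≈▓▓≈▒···
█··░▒▓░█▓···
█··▓▒░▒░█···
█··▓░░▒█▒···
█··█▒░▒█▒···
█··≈▓▓@░≈···
█··▒█▓▒█▒···
█···█▒▓▓█···
█···········
█···········
█···········

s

█··▓≈▓▓≈▒···
█··░▒▓░█▓···
█··▓▒░▒░█···
█··▓░░▒█▒···
█··█▒░▒█▒···
█··≈▓▓░░≈···
█··▒█▓@█▒···
█···█▒▓▓█···
█···▓░≈▒▓···
█···········
█···········
█···········

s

█··░▒▓░█▓···
█··▓▒░▒░█···
█··▓░░▒█▒···
█··█▒░▒█▒···
█··≈▓▓░░≈···
█··▒█▓▒█▒···
█···█▒@▓█···
█···▓░≈▒▓···
█···▒▒░▒▓···
█···········
█···········
█···········

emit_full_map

▓≈▓▓≈▒
░▒▓░█▓
▓▒░▒░█
▓░░▒█▒
█▒░▒█▒
≈▓▓░░≈
▒█▓▒█▒
·█▒@▓█
·▓░≈▒▓
·▒▒░▒▓

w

██··░▒▓░█▓··
██··▓▒░▒░█··
██··▓░░▒█▒··
██··█▒░▒█▒··
██··≈▓▓░░≈··
██··▒█▓▒█▒··
██··▒█@▓▓█··
██··▒▓░≈▒▓··
██··░▒▒░▒▓··
██··········
██··········
██··········

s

██··▓▒░▒░█··
██··▓░░▒█▒··
██··█▒░▒█▒··
██··≈▓▓░░≈··
██··▒█▓▒█▒··
██··▒█▒▓▓█··
██··▒▓@≈▒▓··
██··░▒▒░▒▓··
██··░▓█░░···
██··········
██··········
██··········

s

██··▓░░▒█▒··
██··█▒░▒█▒··
██··≈▓▓░░≈··
██··▒█▓▒█▒··
██··▒█▒▓▓█··
██··▒▓░≈▒▓··
██··░▒@░▒▓··
██··░▓█░░···
██··▓▒▒▓▒···
██··········
██··········
██··········

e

█··▓░░▒█▒···
█··█▒░▒█▒···
█··≈▓▓░░≈···
█··▒█▓▒█▒···
█··▒█▒▓▓█···
█··▒▓░≈▒▓···
█··░▒▒@▒▓···
█··░▓█░░▓···
█··▓▒▒▓▒▓···
█···········
█···········
█···········

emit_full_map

▓≈▓▓≈▒
░▒▓░█▓
▓▒░▒░█
▓░░▒█▒
█▒░▒█▒
≈▓▓░░≈
▒█▓▒█▒
▒█▒▓▓█
▒▓░≈▒▓
░▒▒@▒▓
░▓█░░▓
▓▒▒▓▒▓

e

··▓░░▒█▒····
··█▒░▒█▒····
··≈▓▓░░≈····
··▒█▓▒█▒····
··▒█▒▓▓█░···
··▒▓░≈▒▓▓···
··░▒▒░@▓▒···
··░▓█░░▓▓···
··▓▒▒▓▒▓▓···
············
············
············

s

··█▒░▒█▒····
··≈▓▓░░≈····
··▒█▓▒█▒····
··▒█▒▓▓█░···
··▒▓░≈▒▓▓···
··░▒▒░▒▓▒···
··░▓█░@▓▓···
··▓▒▒▓▒▓▓···
····≈▒▒░▓···
············
············
············

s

··≈▓▓░░≈····
··▒█▓▒█▒····
··▒█▒▓▓█░···
··▒▓░≈▒▓▓···
··░▒▒░▒▓▒···
··░▓█░░▓▓···
··▓▒▒▓@▓▓···
····≈▒▒░▓···
····█▒▒▒▓···
············
············
············

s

··▒█▓▒█▒····
··▒█▒▓▓█░···
··▒▓░≈▒▓▓···
··░▒▒░▒▓▒···
··░▓█░░▓▓···
··▓▒▒▓▒▓▓···
····≈▒@░▓···
····█▒▒▒▓···
····▒▒▒▒▒···
············
············
············

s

··▒█▒▓▓█░···
··▒▓░≈▒▓▓···
··░▒▒░▒▓▒···
··░▓█░░▓▓···
··▓▒▒▓▒▓▓···
····≈▒▒░▓···
····█▒@▒▓···
····▒▒▒▒▒···
····▒█▓▓▒···
············
············
············

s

··▒▓░≈▒▓▓···
··░▒▒░▒▓▒···
··░▓█░░▓▓···
··▓▒▒▓▒▓▓···
····≈▒▒░▓···
····█▒▒▒▓···
····▒▒@▒▒···
····▒█▓▓▒···
····▓▓▒▒▒···
············
············
············

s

··░▒▒░▒▓▒···
··░▓█░░▓▓···
··▓▒▒▓▒▓▓···
····≈▒▒░▓···
····█▒▒▒▓···
····▒▒▒▒▒···
····▒█@▓▒···
····▓▓▒▒▒···
····░█░▒░···
············
············
············

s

··░▓█░░▓▓···
··▓▒▒▓▒▓▓···
····≈▒▒░▓···
····█▒▒▒▓···
····▒▒▒▒▒···
····▒█▓▓▒···
····▓▓@▒▒···
····░█░▒░···
····▒░██▒···
············
············
············

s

··▓▒▒▓▒▓▓···
····≈▒▒░▓···
····█▒▒▒▓···
····▒▒▒▒▒···
····▒█▓▓▒···
····▓▓▒▒▒···
····░█@▒░···
····▒░██▒···
····░░▓▓≈···
············
············
············

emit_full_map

▓≈▓▓≈▒·
░▒▓░█▓·
▓▒░▒░█·
▓░░▒█▒·
█▒░▒█▒·
≈▓▓░░≈·
▒█▓▒█▒·
▒█▒▓▓█░
▒▓░≈▒▓▓
░▒▒░▒▓▒
░▓█░░▓▓
▓▒▒▓▒▓▓
··≈▒▒░▓
··█▒▒▒▓
··▒▒▒▒▒
··▒█▓▓▒
··▓▓▒▒▒
··░█@▒░
··▒░██▒
··░░▓▓≈


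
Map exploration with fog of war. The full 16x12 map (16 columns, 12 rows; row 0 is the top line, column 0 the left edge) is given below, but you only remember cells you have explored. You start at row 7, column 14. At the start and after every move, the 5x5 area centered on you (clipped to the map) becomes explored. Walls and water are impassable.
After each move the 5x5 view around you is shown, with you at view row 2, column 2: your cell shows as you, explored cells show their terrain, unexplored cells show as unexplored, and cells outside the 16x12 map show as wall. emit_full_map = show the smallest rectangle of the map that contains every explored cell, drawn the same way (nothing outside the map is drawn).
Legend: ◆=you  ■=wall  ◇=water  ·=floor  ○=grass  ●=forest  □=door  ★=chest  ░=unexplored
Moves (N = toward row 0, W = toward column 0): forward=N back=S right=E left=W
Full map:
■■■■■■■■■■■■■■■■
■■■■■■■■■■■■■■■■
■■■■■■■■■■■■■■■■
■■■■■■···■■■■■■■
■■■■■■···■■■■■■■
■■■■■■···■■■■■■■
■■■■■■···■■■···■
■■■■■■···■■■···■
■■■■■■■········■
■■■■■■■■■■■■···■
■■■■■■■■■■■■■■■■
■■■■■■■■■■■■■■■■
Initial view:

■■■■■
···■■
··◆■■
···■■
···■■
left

■■■■■
■···■
■·◆·■
····■
■···■

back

■···■
■···■
··◆·■
■···■
■■■■■

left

■■···
■■···
··◆··
■■···
■■■■■

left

■■■··
■■■··
··◆··
■■■··
■■■■■

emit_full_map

░░■■■■■
■■■···■
■■■···■
··◆···■
■■■···■
■■■■■■■

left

·■■■·
·■■■·
··◆··
■■■■·
■■■■■

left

··■■■
··■■■
··◆··
■■■■■
■■■■■

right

·■■■·
·■■■·
··◆··
■■■■·
■■■■■

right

■■■··
■■■··
··◆··
■■■··
■■■■■

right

■■···
■■···
··◆··
■■···
■■■■■

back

■■···
·····
■■◆··
■■■■■
■■■■■


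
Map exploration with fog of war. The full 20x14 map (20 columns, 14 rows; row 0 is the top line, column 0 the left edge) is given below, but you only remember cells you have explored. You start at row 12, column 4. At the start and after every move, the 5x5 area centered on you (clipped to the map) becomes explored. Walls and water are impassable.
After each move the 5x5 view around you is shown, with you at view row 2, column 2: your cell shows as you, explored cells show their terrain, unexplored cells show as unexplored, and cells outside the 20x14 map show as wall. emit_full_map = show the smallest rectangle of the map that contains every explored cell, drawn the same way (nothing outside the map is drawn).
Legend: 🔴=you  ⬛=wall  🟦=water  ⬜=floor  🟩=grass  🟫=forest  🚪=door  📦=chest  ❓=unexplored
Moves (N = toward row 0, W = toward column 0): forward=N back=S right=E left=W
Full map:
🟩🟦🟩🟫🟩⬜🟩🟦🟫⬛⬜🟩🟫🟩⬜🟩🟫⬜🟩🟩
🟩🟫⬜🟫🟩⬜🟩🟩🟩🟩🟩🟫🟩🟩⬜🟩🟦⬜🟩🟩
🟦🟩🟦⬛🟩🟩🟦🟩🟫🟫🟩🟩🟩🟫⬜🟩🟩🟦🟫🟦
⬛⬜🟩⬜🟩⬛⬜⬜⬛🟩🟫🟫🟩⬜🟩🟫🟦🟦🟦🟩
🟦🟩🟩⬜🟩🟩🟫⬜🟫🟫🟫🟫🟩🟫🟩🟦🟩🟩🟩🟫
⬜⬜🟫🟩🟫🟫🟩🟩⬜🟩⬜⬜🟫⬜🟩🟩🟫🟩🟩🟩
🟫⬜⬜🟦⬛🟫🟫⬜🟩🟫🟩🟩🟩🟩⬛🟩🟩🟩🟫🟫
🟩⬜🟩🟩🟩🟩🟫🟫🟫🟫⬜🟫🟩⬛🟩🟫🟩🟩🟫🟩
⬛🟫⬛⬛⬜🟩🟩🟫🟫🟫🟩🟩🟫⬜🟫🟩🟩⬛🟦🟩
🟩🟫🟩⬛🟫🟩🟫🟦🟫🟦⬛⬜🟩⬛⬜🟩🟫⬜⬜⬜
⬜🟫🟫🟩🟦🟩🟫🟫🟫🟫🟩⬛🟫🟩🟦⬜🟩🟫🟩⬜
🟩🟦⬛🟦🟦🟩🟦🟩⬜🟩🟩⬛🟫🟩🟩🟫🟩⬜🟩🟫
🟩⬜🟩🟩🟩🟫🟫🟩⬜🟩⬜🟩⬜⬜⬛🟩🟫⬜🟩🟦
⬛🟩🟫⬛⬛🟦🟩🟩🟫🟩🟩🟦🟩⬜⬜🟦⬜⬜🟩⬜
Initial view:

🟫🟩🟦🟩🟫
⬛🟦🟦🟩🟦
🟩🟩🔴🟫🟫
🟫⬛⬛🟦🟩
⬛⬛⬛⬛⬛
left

🟫🟫🟩🟦🟩
🟦⬛🟦🟦🟩
⬜🟩🔴🟩🟫
🟩🟫⬛⬛🟦
⬛⬛⬛⬛⬛

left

⬜🟫🟫🟩🟦
🟩🟦⬛🟦🟦
🟩⬜🔴🟩🟩
⬛🟩🟫⬛⬛
⬛⬛⬛⬛⬛

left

⬛⬜🟫🟫🟩
⬛🟩🟦⬛🟦
⬛🟩🔴🟩🟩
⬛⬛🟩🟫⬛
⬛⬛⬛⬛⬛

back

⬛🟩🟦⬛🟦
⬛🟩⬜🟩🟩
⬛⬛🔴🟫⬛
⬛⬛⬛⬛⬛
⬛⬛⬛⬛⬛

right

🟩🟦⬛🟦🟦
🟩⬜🟩🟩🟩
⬛🟩🔴⬛⬛
⬛⬛⬛⬛⬛
⬛⬛⬛⬛⬛

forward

⬜🟫🟫🟩🟦
🟩🟦⬛🟦🟦
🟩⬜🔴🟩🟩
⬛🟩🟫⬛⬛
⬛⬛⬛⬛⬛

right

🟫🟫🟩🟦🟩
🟦⬛🟦🟦🟩
⬜🟩🔴🟩🟫
🟩🟫⬛⬛🟦
⬛⬛⬛⬛⬛

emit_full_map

⬜🟫🟫🟩🟦🟩🟫
🟩🟦⬛🟦🟦🟩🟦
🟩⬜🟩🔴🟩🟫🟫
⬛🟩🟫⬛⬛🟦🟩

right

🟫🟩🟦🟩🟫
⬛🟦🟦🟩🟦
🟩🟩🔴🟫🟫
🟫⬛⬛🟦🟩
⬛⬛⬛⬛⬛


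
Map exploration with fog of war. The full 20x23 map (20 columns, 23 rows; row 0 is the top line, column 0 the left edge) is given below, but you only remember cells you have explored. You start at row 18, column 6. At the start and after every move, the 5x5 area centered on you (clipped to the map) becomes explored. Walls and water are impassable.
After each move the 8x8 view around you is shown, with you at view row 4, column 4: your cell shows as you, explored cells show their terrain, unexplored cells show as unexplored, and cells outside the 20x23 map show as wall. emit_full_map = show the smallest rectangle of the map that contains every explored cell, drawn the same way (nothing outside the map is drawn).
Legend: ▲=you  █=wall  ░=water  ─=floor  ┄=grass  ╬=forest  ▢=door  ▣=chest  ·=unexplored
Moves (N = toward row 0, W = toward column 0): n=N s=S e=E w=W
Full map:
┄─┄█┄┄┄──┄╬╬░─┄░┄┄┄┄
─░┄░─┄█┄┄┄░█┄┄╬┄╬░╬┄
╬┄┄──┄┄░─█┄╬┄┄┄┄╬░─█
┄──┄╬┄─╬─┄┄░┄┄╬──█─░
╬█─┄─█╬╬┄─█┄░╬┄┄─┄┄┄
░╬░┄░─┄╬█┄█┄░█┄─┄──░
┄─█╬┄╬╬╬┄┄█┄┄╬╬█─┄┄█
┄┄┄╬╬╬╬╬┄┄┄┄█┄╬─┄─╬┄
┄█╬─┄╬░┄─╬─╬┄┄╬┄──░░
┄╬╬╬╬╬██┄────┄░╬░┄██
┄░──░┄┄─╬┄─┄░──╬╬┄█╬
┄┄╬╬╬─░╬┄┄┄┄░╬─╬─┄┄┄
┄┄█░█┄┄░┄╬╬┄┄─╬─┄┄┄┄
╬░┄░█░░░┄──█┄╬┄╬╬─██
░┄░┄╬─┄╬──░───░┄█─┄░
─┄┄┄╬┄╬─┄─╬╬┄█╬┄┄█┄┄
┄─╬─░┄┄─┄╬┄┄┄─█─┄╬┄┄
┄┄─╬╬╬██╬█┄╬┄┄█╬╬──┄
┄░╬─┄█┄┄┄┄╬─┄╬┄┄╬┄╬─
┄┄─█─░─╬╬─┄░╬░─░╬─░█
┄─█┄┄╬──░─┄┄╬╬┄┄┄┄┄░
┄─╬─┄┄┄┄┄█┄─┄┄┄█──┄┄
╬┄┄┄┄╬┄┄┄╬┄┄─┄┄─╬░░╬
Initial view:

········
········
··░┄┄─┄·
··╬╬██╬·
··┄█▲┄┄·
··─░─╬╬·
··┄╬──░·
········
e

········
········
·░┄┄─┄╬·
·╬╬██╬█·
·┄█┄▲┄┄·
·─░─╬╬─·
·┄╬──░─·
········

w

········
········
··░┄┄─┄╬
··╬╬██╬█
··┄█▲┄┄┄
··─░─╬╬─
··┄╬──░─
········

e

········
········
·░┄┄─┄╬·
·╬╬██╬█·
·┄█┄▲┄┄·
·─░─╬╬─·
·┄╬──░─·
········

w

········
········
··░┄┄─┄╬
··╬╬██╬█
··┄█▲┄┄┄
··─░─╬╬─
··┄╬──░─
········

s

········
··░┄┄─┄╬
··╬╬██╬█
··┄█┄┄┄┄
··─░▲╬╬─
··┄╬──░─
··┄┄┄┄┄·
········

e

········
·░┄┄─┄╬·
·╬╬██╬█·
·┄█┄┄┄┄·
·─░─▲╬─·
·┄╬──░─·
·┄┄┄┄┄█·
········

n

········
········
·░┄┄─┄╬·
·╬╬██╬█·
·┄█┄▲┄┄·
·─░─╬╬─·
·┄╬──░─·
·┄┄┄┄┄█·

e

········
········
░┄┄─┄╬┄·
╬╬██╬█┄·
┄█┄┄▲┄╬·
─░─╬╬─┄·
┄╬──░─┄·
┄┄┄┄┄█··

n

········
········
··╬─┄─╬·
░┄┄─┄╬┄·
╬╬██▲█┄·
┄█┄┄┄┄╬·
─░─╬╬─┄·
┄╬──░─┄·

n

········
········
··┄╬──░·
··╬─┄─╬·
░┄┄─▲╬┄·
╬╬██╬█┄·
┄█┄┄┄┄╬·
─░─╬╬─┄·

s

········
··┄╬──░·
··╬─┄─╬·
░┄┄─┄╬┄·
╬╬██▲█┄·
┄█┄┄┄┄╬·
─░─╬╬─┄·
┄╬──░─┄·

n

········
········
··┄╬──░·
··╬─┄─╬·
░┄┄─▲╬┄·
╬╬██╬█┄·
┄█┄┄┄┄╬·
─░─╬╬─┄·

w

········
········
··─┄╬──░
··┄╬─┄─╬
·░┄┄▲┄╬┄
·╬╬██╬█┄
·┄█┄┄┄┄╬
·─░─╬╬─┄

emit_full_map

·─┄╬──░
·┄╬─┄─╬
░┄┄▲┄╬┄
╬╬██╬█┄
┄█┄┄┄┄╬
─░─╬╬─┄
┄╬──░─┄
┄┄┄┄┄█·

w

········
········
··╬─┄╬──
··╬┄╬─┄─
··░┄▲─┄╬
··╬╬██╬█
··┄█┄┄┄┄
··─░─╬╬─

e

········
········
·╬─┄╬──░
·╬┄╬─┄─╬
·░┄┄▲┄╬┄
·╬╬██╬█┄
·┄█┄┄┄┄╬
·─░─╬╬─┄

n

········
········
··░░░┄─·
·╬─┄╬──░
·╬┄╬▲┄─╬
·░┄┄─┄╬┄
·╬╬██╬█┄
·┄█┄┄┄┄╬

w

········
········
··█░░░┄─
··╬─┄╬──
··╬┄▲─┄─
··░┄┄─┄╬
··╬╬██╬█
··┄█┄┄┄┄

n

········
········
··█┄┄░┄·
··█░░░┄─
··╬─▲╬──
··╬┄╬─┄─
··░┄┄─┄╬
··╬╬██╬█

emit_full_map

█┄┄░┄··
█░░░┄─·
╬─▲╬──░
╬┄╬─┄─╬
░┄┄─┄╬┄
╬╬██╬█┄
┄█┄┄┄┄╬
─░─╬╬─┄
┄╬──░─┄
┄┄┄┄┄█·

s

········
··█┄┄░┄·
··█░░░┄─
··╬─┄╬──
··╬┄▲─┄─
··░┄┄─┄╬
··╬╬██╬█
··┄█┄┄┄┄

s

··█┄┄░┄·
··█░░░┄─
··╬─┄╬──
··╬┄╬─┄─
··░┄▲─┄╬
··╬╬██╬█
··┄█┄┄┄┄
··─░─╬╬─

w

···█┄┄░┄
···█░░░┄
··┄╬─┄╬─
··┄╬┄╬─┄
··─░▲┄─┄
··╬╬╬██╬
··─┄█┄┄┄
···─░─╬╬

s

···█░░░┄
··┄╬─┄╬─
··┄╬┄╬─┄
··─░┄┄─┄
··╬╬▲██╬
··─┄█┄┄┄
··█─░─╬╬
···┄╬──░

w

····█░░░
···┄╬─┄╬
··┄┄╬┄╬─
··╬─░┄┄─
··─╬▲╬██
··╬─┄█┄┄
··─█─░─╬
····┄╬──

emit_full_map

··█┄┄░┄··
··█░░░┄─·
·┄╬─┄╬──░
┄┄╬┄╬─┄─╬
╬─░┄┄─┄╬┄
─╬▲╬██╬█┄
╬─┄█┄┄┄┄╬
─█─░─╬╬─┄
··┄╬──░─┄
··┄┄┄┄┄█·

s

···┄╬─┄╬
··┄┄╬┄╬─
··╬─░┄┄─
··─╬╬╬██
··╬─▲█┄┄
··─█─░─╬
··█┄┄╬──
····┄┄┄┄

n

····█░░░
···┄╬─┄╬
··┄┄╬┄╬─
··╬─░┄┄─
··─╬▲╬██
··╬─┄█┄┄
··─█─░─╬
··█┄┄╬──

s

···┄╬─┄╬
··┄┄╬┄╬─
··╬─░┄┄─
··─╬╬╬██
··╬─▲█┄┄
··─█─░─╬
··█┄┄╬──
····┄┄┄┄

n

····█░░░
···┄╬─┄╬
··┄┄╬┄╬─
··╬─░┄┄─
··─╬▲╬██
··╬─┄█┄┄
··─█─░─╬
··█┄┄╬──
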